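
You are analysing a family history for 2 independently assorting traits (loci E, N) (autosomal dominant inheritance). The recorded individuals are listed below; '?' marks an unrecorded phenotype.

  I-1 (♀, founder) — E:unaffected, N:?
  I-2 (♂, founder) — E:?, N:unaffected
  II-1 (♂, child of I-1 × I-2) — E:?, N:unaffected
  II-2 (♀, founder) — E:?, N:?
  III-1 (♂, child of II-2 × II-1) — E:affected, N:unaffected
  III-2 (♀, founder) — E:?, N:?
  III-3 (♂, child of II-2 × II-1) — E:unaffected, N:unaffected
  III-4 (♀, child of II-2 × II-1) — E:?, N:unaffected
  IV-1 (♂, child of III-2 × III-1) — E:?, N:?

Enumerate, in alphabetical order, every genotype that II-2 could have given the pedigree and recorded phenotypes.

E/I-1 un ·: ee
E/I-2 ? ·: ee|Ee|EE
E/II-1 ? I-1×I-2: ee|Ee
E/II-2 ? ·: ee|Ee
E/III-1 aff II-2×II-1: Ee|EE
E/III-2 ? ·: ee|Ee|EE
E/III-3 un II-2×II-1: ee
E/III-4 ? II-2×II-1: ee|Ee|EE
E/IV-1 ? III-2×III-1: ee|Ee|EE
⇒ E over [I-1,I-2,II-1,II-2,III-1,III-2,III-3,III-4,IV-1]: 122 consistent
N/I-1 ? ·: nn|Nn
N/I-2 un ·: nn
N/II-1 un I-1×I-2: nn
N/II-2 ? ·: nn|Nn
N/III-1 un II-2×II-1: nn
N/III-2 ? ·: nn|Nn|NN
N/III-3 un II-2×II-1: nn
N/III-4 un II-2×II-1: nn
N/IV-1 ? III-2×III-1: nn|Nn
⇒ N over [I-1,I-2,II-1,II-2,III-1,III-2,III-3,III-4,IV-1]: 16 consistent

II-2 ∈ {Ee Nn, Ee nn, ee Nn, ee nn}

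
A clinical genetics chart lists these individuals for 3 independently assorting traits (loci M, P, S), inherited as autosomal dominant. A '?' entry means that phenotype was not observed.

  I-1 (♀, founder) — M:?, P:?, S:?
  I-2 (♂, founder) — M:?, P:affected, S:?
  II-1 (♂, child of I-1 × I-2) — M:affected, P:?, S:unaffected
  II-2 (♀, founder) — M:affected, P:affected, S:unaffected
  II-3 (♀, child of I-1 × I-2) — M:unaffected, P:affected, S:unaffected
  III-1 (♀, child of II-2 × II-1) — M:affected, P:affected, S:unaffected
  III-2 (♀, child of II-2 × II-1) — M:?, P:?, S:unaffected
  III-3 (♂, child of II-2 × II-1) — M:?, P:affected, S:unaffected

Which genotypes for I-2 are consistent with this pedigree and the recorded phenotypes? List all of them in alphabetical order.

M/I-1 ? ·: mm|Mm
M/I-2 ? ·: mm|Mm
M/II-1 aff I-1×I-2: Mm|MM
M/II-2 aff ·: Mm|MM
M/II-3 un I-1×I-2: mm
M/III-1 aff II-2×II-1: Mm|MM
M/III-2 ? II-2×II-1: mm|Mm|MM
M/III-3 ? II-2×II-1: mm|Mm|MM
⇒ M over [I-1,I-2,II-1,II-2,II-3,III-1,III-2,III-3]: 87 consistent
P/I-1 ? ·: pp|Pp|PP
P/I-2 aff ·: Pp|PP
P/II-1 ? I-1×I-2: pp|Pp|PP
P/II-2 aff ·: Pp|PP
P/II-3 aff I-1×I-2: Pp|PP
P/III-1 aff II-2×II-1: Pp|PP
P/III-2 ? II-2×II-1: pp|Pp|PP
P/III-3 aff II-2×II-1: Pp|PP
⇒ P over [I-1,I-2,II-1,II-2,II-3,III-1,III-2,III-3]: 232 consistent
S/I-1 ? ·: ss|Ss
S/I-2 ? ·: ss|Ss
S/II-1 un I-1×I-2: ss
S/II-2 un ·: ss
S/II-3 un I-1×I-2: ss
S/III-1 un II-2×II-1: ss
S/III-2 un II-2×II-1: ss
S/III-3 un II-2×II-1: ss
⇒ S over [I-1,I-2,II-1,II-2,II-3,III-1,III-2,III-3]: 4 consistent

I-2 ∈ {Mm PP Ss, Mm PP ss, Mm Pp Ss, Mm Pp ss, mm PP Ss, mm PP ss, mm Pp Ss, mm Pp ss}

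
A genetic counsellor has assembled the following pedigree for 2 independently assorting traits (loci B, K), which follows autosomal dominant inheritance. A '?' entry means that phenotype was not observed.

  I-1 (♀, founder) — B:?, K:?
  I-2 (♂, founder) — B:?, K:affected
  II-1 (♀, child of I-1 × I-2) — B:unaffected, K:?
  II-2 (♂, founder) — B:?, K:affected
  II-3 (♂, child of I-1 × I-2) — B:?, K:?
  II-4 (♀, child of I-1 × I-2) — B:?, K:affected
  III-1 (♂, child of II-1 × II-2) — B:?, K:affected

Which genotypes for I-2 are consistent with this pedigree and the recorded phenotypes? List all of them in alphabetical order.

B/I-1 ? ·: bb|Bb
B/I-2 ? ·: bb|Bb
B/II-1 un I-1×I-2: bb
B/II-2 ? ·: bb|Bb|BB
B/II-3 ? I-1×I-2: bb|Bb|BB
B/II-4 ? I-1×I-2: bb|Bb|BB
B/III-1 ? II-1×II-2: bb|Bb
⇒ B over [I-1,I-2,II-1,II-2,II-3,II-4,III-1]: 72 consistent
K/I-1 ? ·: kk|Kk|KK
K/I-2 aff ·: Kk|KK
K/II-1 ? I-1×I-2: kk|Kk|KK
K/II-2 aff ·: Kk|KK
K/II-3 ? I-1×I-2: kk|Kk|KK
K/II-4 aff I-1×I-2: Kk|KK
K/III-1 aff II-1×II-2: Kk|KK
⇒ K over [I-1,I-2,II-1,II-2,II-3,II-4,III-1]: 129 consistent

I-2 ∈ {Bb KK, Bb Kk, bb KK, bb Kk}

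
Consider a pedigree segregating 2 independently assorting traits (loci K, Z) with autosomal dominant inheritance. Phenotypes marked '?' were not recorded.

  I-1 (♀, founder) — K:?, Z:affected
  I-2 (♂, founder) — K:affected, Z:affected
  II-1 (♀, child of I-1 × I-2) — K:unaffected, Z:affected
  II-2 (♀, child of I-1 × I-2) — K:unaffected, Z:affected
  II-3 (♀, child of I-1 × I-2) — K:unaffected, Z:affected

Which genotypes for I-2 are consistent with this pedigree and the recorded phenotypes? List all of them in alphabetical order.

K/I-1 ? ·: kk|Kk
K/I-2 aff ·: Kk
K/II-1 un I-1×I-2: kk
K/II-2 un I-1×I-2: kk
K/II-3 un I-1×I-2: kk
⇒ K over [I-1,I-2,II-1,II-2,II-3]: 2 consistent
Z/I-1 aff ·: Zz|ZZ
Z/I-2 aff ·: Zz|ZZ
Z/II-1 aff I-1×I-2: Zz|ZZ
Z/II-2 aff I-1×I-2: Zz|ZZ
Z/II-3 aff I-1×I-2: Zz|ZZ
⇒ Z over [I-1,I-2,II-1,II-2,II-3]: 25 consistent

I-2 ∈ {Kk ZZ, Kk Zz}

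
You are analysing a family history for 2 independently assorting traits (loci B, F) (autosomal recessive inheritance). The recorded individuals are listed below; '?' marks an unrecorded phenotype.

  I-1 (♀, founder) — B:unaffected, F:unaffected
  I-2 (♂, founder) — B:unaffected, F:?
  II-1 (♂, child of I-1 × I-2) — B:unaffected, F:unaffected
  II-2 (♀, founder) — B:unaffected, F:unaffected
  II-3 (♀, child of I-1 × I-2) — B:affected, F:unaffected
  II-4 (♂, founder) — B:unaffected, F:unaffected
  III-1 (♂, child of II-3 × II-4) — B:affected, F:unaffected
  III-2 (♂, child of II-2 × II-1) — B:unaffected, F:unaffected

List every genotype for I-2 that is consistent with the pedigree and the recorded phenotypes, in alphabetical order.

I-2 ∈ {Bb FF, Bb Ff, Bb ff}

B/I-1 un ·: Bb
B/I-2 un ·: Bb
B/II-1 un I-1×I-2: BB|Bb
B/II-2 un ·: BB|Bb
B/II-3 aff I-1×I-2: bb
B/II-4 un ·: Bb
B/III-1 aff II-3×II-4: bb
B/III-2 un II-2×II-1: BB|Bb
⇒ B over [I-1,I-2,II-1,II-2,II-3,II-4,III-1,III-2]: 7 consistent
F/I-1 un ·: FF|Ff
F/I-2 ? ·: FF|Ff|ff
F/II-1 un I-1×I-2: FF|Ff
F/II-2 un ·: FF|Ff
F/II-3 un I-1×I-2: FF|Ff
F/II-4 un ·: FF|Ff
F/III-1 un II-3×II-4: FF|Ff
F/III-2 un II-2×II-1: FF|Ff
⇒ F over [I-1,I-2,II-1,II-2,II-3,II-4,III-1,III-2]: 188 consistent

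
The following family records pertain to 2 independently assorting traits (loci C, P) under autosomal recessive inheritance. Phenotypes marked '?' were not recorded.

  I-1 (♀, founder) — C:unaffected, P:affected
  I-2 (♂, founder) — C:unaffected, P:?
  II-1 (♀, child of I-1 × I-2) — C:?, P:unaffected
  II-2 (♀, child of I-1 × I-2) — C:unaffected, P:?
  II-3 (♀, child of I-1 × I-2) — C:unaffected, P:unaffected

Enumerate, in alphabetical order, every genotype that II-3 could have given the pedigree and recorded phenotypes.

C/I-1 un ·: CC|Cc
C/I-2 un ·: CC|Cc
C/II-1 ? I-1×I-2: CC|Cc|cc
C/II-2 un I-1×I-2: CC|Cc
C/II-3 un I-1×I-2: CC|Cc
⇒ C over [I-1,I-2,II-1,II-2,II-3]: 29 consistent
P/I-1 aff ·: pp
P/I-2 ? ·: PP|Pp
P/II-1 un I-1×I-2: Pp
P/II-2 ? I-1×I-2: Pp|pp
P/II-3 un I-1×I-2: Pp
⇒ P over [I-1,I-2,II-1,II-2,II-3]: 3 consistent

II-3 ∈ {CC Pp, Cc Pp}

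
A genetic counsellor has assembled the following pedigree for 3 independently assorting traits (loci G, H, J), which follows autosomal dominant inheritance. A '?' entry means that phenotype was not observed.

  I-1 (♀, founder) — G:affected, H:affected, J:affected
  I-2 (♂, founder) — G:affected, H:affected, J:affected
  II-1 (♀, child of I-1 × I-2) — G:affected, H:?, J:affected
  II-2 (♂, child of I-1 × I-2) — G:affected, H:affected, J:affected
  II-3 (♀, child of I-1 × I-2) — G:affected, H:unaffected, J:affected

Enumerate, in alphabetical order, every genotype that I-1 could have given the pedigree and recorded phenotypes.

I-1 ∈ {GG Hh JJ, GG Hh Jj, Gg Hh JJ, Gg Hh Jj}

G/I-1 aff ·: Gg|GG
G/I-2 aff ·: Gg|GG
G/II-1 aff I-1×I-2: Gg|GG
G/II-2 aff I-1×I-2: Gg|GG
G/II-3 aff I-1×I-2: Gg|GG
⇒ G over [I-1,I-2,II-1,II-2,II-3]: 25 consistent
H/I-1 aff ·: Hh
H/I-2 aff ·: Hh
H/II-1 ? I-1×I-2: hh|Hh|HH
H/II-2 aff I-1×I-2: Hh|HH
H/II-3 un I-1×I-2: hh
⇒ H over [I-1,I-2,II-1,II-2,II-3]: 6 consistent
J/I-1 aff ·: Jj|JJ
J/I-2 aff ·: Jj|JJ
J/II-1 aff I-1×I-2: Jj|JJ
J/II-2 aff I-1×I-2: Jj|JJ
J/II-3 aff I-1×I-2: Jj|JJ
⇒ J over [I-1,I-2,II-1,II-2,II-3]: 25 consistent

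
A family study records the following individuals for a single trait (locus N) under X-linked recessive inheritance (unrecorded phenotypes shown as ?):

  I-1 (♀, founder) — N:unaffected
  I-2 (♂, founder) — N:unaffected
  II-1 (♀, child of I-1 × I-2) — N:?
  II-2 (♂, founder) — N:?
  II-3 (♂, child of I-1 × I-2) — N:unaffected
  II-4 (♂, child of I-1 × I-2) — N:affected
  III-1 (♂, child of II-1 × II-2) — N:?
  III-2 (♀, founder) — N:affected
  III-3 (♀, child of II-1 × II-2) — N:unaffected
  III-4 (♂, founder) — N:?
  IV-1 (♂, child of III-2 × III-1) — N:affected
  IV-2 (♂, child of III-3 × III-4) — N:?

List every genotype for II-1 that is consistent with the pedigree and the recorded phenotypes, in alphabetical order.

II-1 ∈ {X^NX^N, X^NX^n}

N/I-1 un ·: X^NX^n
N/I-2 un ·: X^NY
N/II-1 ? I-1×I-2: X^NX^N|X^NX^n
N/II-2 ? ·: X^NY|X^nY
N/II-3 un I-1×I-2: X^NY
N/II-4 aff I-1×I-2: X^nY
N/III-1 ? II-1×II-2: X^NY|X^nY
N/III-2 aff ·: X^nX^n
N/III-3 un II-1×II-2: X^NX^N|X^NX^n
N/III-4 ? ·: X^NY|X^nY
N/IV-1 aff III-2×III-1: X^nY
N/IV-2 ? III-3×III-4: X^NY|X^nY
⇒ N over [I-1,I-2,II-1,II-2,II-3,II-4,III-1,III-2,III-3,III-4,IV-1,IV-2]: 26 consistent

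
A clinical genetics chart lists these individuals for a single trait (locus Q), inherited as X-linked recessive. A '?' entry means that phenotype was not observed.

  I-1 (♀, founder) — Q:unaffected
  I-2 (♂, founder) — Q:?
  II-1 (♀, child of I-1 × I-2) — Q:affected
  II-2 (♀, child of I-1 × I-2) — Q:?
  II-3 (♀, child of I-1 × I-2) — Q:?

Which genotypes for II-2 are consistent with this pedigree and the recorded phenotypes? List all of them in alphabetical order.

Q/I-1 un ·: X^QX^q
Q/I-2 ? ·: X^qY
Q/II-1 aff I-1×I-2: X^qX^q
Q/II-2 ? I-1×I-2: X^QX^q|X^qX^q
Q/II-3 ? I-1×I-2: X^QX^q|X^qX^q
⇒ Q over [I-1,I-2,II-1,II-2,II-3]: 4 consistent

II-2 ∈ {X^QX^q, X^qX^q}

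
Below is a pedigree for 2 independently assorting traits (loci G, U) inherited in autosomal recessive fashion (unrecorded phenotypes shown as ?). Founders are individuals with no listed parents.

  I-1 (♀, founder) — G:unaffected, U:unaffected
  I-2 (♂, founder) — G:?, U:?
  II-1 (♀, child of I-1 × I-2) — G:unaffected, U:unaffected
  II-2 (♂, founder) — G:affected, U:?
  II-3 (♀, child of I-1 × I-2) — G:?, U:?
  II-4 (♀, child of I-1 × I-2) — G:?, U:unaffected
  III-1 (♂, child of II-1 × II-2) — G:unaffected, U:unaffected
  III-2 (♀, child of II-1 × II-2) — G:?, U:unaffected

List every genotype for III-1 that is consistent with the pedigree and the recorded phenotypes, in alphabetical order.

G/I-1 un ·: GG|Gg
G/I-2 ? ·: GG|Gg|gg
G/II-1 un I-1×I-2: GG|Gg
G/II-2 aff ·: gg
G/II-3 ? I-1×I-2: GG|Gg|gg
G/II-4 ? I-1×I-2: GG|Gg|gg
G/III-1 un II-1×II-2: Gg
G/III-2 ? II-1×II-2: Gg|gg
⇒ G over [I-1,I-2,II-1,II-2,II-3,II-4,III-1,III-2]: 62 consistent
U/I-1 un ·: UU|Uu
U/I-2 ? ·: UU|Uu|uu
U/II-1 un I-1×I-2: UU|Uu
U/II-2 ? ·: UU|Uu|uu
U/II-3 ? I-1×I-2: UU|Uu|uu
U/II-4 un I-1×I-2: UU|Uu
U/III-1 un II-1×II-2: UU|Uu
U/III-2 un II-1×II-2: UU|Uu
⇒ U over [I-1,I-2,II-1,II-2,II-3,II-4,III-1,III-2]: 243 consistent

III-1 ∈ {Gg UU, Gg Uu}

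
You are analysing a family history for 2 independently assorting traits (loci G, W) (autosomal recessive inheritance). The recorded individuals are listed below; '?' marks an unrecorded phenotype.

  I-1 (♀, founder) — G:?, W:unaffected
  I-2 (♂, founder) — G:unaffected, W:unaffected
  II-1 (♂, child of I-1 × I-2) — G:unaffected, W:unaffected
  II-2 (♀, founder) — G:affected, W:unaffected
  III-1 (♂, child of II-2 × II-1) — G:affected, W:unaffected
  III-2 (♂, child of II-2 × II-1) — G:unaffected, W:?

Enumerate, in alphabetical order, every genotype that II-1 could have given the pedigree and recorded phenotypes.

II-1 ∈ {Gg WW, Gg Ww}

G/I-1 ? ·: GG|Gg|gg
G/I-2 un ·: GG|Gg
G/II-1 un I-1×I-2: Gg
G/II-2 aff ·: gg
G/III-1 aff II-2×II-1: gg
G/III-2 un II-2×II-1: Gg
⇒ G over [I-1,I-2,II-1,II-2,III-1,III-2]: 5 consistent
W/I-1 un ·: WW|Ww
W/I-2 un ·: WW|Ww
W/II-1 un I-1×I-2: WW|Ww
W/II-2 un ·: WW|Ww
W/III-1 un II-2×II-1: WW|Ww
W/III-2 ? II-2×II-1: WW|Ww|ww
⇒ W over [I-1,I-2,II-1,II-2,III-1,III-2]: 50 consistent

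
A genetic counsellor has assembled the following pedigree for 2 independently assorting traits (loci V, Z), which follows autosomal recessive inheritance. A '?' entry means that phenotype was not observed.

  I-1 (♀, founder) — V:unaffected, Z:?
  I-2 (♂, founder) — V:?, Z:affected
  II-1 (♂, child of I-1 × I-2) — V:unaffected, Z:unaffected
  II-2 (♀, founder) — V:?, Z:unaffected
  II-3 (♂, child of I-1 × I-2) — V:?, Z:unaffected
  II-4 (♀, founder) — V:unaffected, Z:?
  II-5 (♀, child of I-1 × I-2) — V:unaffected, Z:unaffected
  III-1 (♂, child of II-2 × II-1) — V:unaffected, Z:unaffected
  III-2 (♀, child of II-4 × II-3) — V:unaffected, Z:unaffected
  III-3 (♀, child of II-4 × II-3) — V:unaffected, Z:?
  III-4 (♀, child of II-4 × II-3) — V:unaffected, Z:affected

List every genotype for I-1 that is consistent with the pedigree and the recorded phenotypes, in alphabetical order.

I-1 ∈ {VV ZZ, VV Zz, Vv ZZ, Vv Zz}

V/I-1 un ·: VV|Vv
V/I-2 ? ·: VV|Vv|vv
V/II-1 un I-1×I-2: VV|Vv
V/II-2 ? ·: VV|Vv|vv
V/II-3 ? I-1×I-2: VV|Vv|vv
V/II-4 un ·: VV|Vv
V/II-5 un I-1×I-2: VV|Vv
V/III-1 un II-2×II-1: VV|Vv
V/III-2 un II-4×II-3: VV|Vv
V/III-3 un II-4×II-3: VV|Vv
V/III-4 un II-4×II-3: VV|Vv
⇒ V over [I-1,I-2,II-1,II-2,II-3,II-4,II-5,III-1,III-2,III-3,III-4]: 1592 consistent
Z/I-1 ? ·: ZZ|Zz
Z/I-2 aff ·: zz
Z/II-1 un I-1×I-2: Zz
Z/II-2 un ·: ZZ|Zz
Z/II-3 un I-1×I-2: Zz
Z/II-4 ? ·: Zz|zz
Z/II-5 un I-1×I-2: Zz
Z/III-1 un II-2×II-1: ZZ|Zz
Z/III-2 un II-4×II-3: ZZ|Zz
Z/III-3 ? II-4×II-3: ZZ|Zz|zz
Z/III-4 aff II-4×II-3: zz
⇒ Z over [I-1,I-2,II-1,II-2,II-3,II-4,II-5,III-1,III-2,III-3,III-4]: 64 consistent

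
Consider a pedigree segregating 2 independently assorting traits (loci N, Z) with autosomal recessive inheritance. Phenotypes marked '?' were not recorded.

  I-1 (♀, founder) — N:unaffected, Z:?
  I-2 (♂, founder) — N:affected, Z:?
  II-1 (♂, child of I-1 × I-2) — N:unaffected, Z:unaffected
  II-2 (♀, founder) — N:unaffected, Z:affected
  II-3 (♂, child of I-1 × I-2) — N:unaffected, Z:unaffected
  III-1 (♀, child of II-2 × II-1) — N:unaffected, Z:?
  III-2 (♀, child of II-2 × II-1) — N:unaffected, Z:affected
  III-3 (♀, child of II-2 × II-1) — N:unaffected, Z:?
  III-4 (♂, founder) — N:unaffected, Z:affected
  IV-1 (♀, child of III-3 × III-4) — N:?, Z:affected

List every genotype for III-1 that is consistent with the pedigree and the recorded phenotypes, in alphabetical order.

N/I-1 un ·: NN|Nn
N/I-2 aff ·: nn
N/II-1 un I-1×I-2: Nn
N/II-2 un ·: NN|Nn
N/II-3 un I-1×I-2: Nn
N/III-1 un II-2×II-1: NN|Nn
N/III-2 un II-2×II-1: NN|Nn
N/III-3 un II-2×II-1: NN|Nn
N/III-4 un ·: NN|Nn
N/IV-1 ? III-3×III-4: NN|Nn|nn
⇒ N over [I-1,I-2,II-1,II-2,II-3,III-1,III-2,III-3,III-4,IV-1]: 128 consistent
Z/I-1 ? ·: ZZ|Zz|zz
Z/I-2 ? ·: ZZ|Zz|zz
Z/II-1 un I-1×I-2: Zz
Z/II-2 aff ·: zz
Z/II-3 un I-1×I-2: ZZ|Zz
Z/III-1 ? II-2×II-1: Zz|zz
Z/III-2 aff II-2×II-1: zz
Z/III-3 ? II-2×II-1: Zz|zz
Z/III-4 aff ·: zz
Z/IV-1 aff III-3×III-4: zz
⇒ Z over [I-1,I-2,II-1,II-2,II-3,III-1,III-2,III-3,III-4,IV-1]: 40 consistent

III-1 ∈ {NN Zz, NN zz, Nn Zz, Nn zz}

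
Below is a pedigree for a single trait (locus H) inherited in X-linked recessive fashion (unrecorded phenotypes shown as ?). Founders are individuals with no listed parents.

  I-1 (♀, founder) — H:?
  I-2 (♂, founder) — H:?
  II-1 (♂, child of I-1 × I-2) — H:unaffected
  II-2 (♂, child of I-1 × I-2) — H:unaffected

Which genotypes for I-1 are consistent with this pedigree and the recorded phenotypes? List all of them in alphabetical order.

H/I-1 ? ·: X^HX^H|X^HX^h
H/I-2 ? ·: X^HY|X^hY
H/II-1 un I-1×I-2: X^HY
H/II-2 un I-1×I-2: X^HY
⇒ H over [I-1,I-2,II-1,II-2]: 4 consistent

I-1 ∈ {X^HX^H, X^HX^h}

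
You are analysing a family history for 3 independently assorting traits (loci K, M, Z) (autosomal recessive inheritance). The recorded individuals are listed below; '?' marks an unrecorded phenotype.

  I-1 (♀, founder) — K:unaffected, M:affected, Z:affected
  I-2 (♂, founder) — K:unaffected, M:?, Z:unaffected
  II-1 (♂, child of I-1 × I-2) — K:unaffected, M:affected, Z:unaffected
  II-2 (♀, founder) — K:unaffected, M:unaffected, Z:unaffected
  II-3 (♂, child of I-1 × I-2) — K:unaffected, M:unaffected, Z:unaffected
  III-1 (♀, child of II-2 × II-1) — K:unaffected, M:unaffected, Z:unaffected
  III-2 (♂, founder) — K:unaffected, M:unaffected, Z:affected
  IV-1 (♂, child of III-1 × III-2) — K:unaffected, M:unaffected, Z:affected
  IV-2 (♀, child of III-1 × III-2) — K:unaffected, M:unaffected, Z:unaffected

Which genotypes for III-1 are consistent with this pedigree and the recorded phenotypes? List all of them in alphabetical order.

III-1 ∈ {KK Mm Zz, Kk Mm Zz}

K/I-1 un ·: KK|Kk
K/I-2 un ·: KK|Kk
K/II-1 un I-1×I-2: KK|Kk
K/II-2 un ·: KK|Kk
K/II-3 un I-1×I-2: KK|Kk
K/III-1 un II-2×II-1: KK|Kk
K/III-2 un ·: KK|Kk
K/IV-1 un III-1×III-2: KK|Kk
K/IV-2 un III-1×III-2: KK|Kk
⇒ K over [I-1,I-2,II-1,II-2,II-3,III-1,III-2,IV-1,IV-2]: 282 consistent
M/I-1 aff ·: mm
M/I-2 ? ·: Mm
M/II-1 aff I-1×I-2: mm
M/II-2 un ·: MM|Mm
M/II-3 un I-1×I-2: Mm
M/III-1 un II-2×II-1: Mm
M/III-2 un ·: MM|Mm
M/IV-1 un III-1×III-2: MM|Mm
M/IV-2 un III-1×III-2: MM|Mm
⇒ M over [I-1,I-2,II-1,II-2,II-3,III-1,III-2,IV-1,IV-2]: 16 consistent
Z/I-1 aff ·: zz
Z/I-2 un ·: ZZ|Zz
Z/II-1 un I-1×I-2: Zz
Z/II-2 un ·: ZZ|Zz
Z/II-3 un I-1×I-2: Zz
Z/III-1 un II-2×II-1: Zz
Z/III-2 aff ·: zz
Z/IV-1 aff III-1×III-2: zz
Z/IV-2 un III-1×III-2: Zz
⇒ Z over [I-1,I-2,II-1,II-2,II-3,III-1,III-2,IV-1,IV-2]: 4 consistent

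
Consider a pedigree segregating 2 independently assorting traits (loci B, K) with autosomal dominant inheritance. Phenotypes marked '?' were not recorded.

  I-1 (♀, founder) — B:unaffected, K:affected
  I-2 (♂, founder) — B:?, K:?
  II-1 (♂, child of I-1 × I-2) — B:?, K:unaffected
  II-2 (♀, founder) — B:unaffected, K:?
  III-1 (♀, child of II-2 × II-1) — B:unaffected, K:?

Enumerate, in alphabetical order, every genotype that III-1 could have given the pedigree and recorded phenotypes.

III-1 ∈ {bb Kk, bb kk}

B/I-1 un ·: bb
B/I-2 ? ·: bb|Bb|BB
B/II-1 ? I-1×I-2: bb|Bb
B/II-2 un ·: bb
B/III-1 un II-2×II-1: bb
⇒ B over [I-1,I-2,II-1,II-2,III-1]: 4 consistent
K/I-1 aff ·: Kk
K/I-2 ? ·: kk|Kk
K/II-1 un I-1×I-2: kk
K/II-2 ? ·: kk|Kk|KK
K/III-1 ? II-2×II-1: kk|Kk
⇒ K over [I-1,I-2,II-1,II-2,III-1]: 8 consistent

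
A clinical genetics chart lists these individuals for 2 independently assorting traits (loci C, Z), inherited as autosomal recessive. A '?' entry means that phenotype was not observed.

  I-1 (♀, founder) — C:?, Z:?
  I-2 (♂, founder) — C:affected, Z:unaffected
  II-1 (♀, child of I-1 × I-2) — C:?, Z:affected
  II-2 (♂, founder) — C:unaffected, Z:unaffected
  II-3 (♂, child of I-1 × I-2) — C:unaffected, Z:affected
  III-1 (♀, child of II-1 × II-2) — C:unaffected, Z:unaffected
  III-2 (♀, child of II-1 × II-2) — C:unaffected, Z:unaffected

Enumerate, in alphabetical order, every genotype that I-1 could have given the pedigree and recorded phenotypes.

I-1 ∈ {CC Zz, CC zz, Cc Zz, Cc zz}

C/I-1 ? ·: CC|Cc
C/I-2 aff ·: cc
C/II-1 ? I-1×I-2: Cc|cc
C/II-2 un ·: CC|Cc
C/II-3 un I-1×I-2: Cc
C/III-1 un II-1×II-2: CC|Cc
C/III-2 un II-1×II-2: CC|Cc
⇒ C over [I-1,I-2,II-1,II-2,II-3,III-1,III-2]: 18 consistent
Z/I-1 ? ·: Zz|zz
Z/I-2 un ·: Zz
Z/II-1 aff I-1×I-2: zz
Z/II-2 un ·: ZZ|Zz
Z/II-3 aff I-1×I-2: zz
Z/III-1 un II-1×II-2: Zz
Z/III-2 un II-1×II-2: Zz
⇒ Z over [I-1,I-2,II-1,II-2,II-3,III-1,III-2]: 4 consistent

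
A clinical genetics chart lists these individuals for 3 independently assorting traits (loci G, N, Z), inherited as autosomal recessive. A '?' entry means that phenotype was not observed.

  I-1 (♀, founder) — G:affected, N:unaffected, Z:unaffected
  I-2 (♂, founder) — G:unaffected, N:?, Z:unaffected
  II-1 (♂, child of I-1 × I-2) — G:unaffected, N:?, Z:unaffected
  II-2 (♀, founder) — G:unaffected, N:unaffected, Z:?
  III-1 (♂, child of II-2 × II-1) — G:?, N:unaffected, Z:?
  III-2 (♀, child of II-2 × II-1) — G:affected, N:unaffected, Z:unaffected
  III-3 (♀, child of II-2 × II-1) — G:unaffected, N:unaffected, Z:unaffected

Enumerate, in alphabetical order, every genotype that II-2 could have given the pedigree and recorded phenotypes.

II-2 ∈ {Gg NN ZZ, Gg NN Zz, Gg NN zz, Gg Nn ZZ, Gg Nn Zz, Gg Nn zz}

G/I-1 aff ·: gg
G/I-2 un ·: GG|Gg
G/II-1 un I-1×I-2: Gg
G/II-2 un ·: Gg
G/III-1 ? II-2×II-1: GG|Gg|gg
G/III-2 aff II-2×II-1: gg
G/III-3 un II-2×II-1: GG|Gg
⇒ G over [I-1,I-2,II-1,II-2,III-1,III-2,III-3]: 12 consistent
N/I-1 un ·: NN|Nn
N/I-2 ? ·: NN|Nn|nn
N/II-1 ? I-1×I-2: NN|Nn|nn
N/II-2 un ·: NN|Nn
N/III-1 un II-2×II-1: NN|Nn
N/III-2 un II-2×II-1: NN|Nn
N/III-3 un II-2×II-1: NN|Nn
⇒ N over [I-1,I-2,II-1,II-2,III-1,III-2,III-3]: 120 consistent
Z/I-1 un ·: ZZ|Zz
Z/I-2 un ·: ZZ|Zz
Z/II-1 un I-1×I-2: ZZ|Zz
Z/II-2 ? ·: ZZ|Zz|zz
Z/III-1 ? II-2×II-1: ZZ|Zz|zz
Z/III-2 un II-2×II-1: ZZ|Zz
Z/III-3 un II-2×II-1: ZZ|Zz
⇒ Z over [I-1,I-2,II-1,II-2,III-1,III-2,III-3]: 106 consistent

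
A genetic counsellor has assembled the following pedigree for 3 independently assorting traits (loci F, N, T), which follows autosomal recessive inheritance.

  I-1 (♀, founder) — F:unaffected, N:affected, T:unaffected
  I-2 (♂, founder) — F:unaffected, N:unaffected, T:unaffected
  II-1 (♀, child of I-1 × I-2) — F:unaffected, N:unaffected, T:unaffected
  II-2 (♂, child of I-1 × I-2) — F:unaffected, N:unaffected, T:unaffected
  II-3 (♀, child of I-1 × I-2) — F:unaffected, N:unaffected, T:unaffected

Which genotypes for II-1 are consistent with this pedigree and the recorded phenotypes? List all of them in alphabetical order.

II-1 ∈ {FF Nn TT, FF Nn Tt, Ff Nn TT, Ff Nn Tt}

F/I-1 un ·: FF|Ff
F/I-2 un ·: FF|Ff
F/II-1 un I-1×I-2: FF|Ff
F/II-2 un I-1×I-2: FF|Ff
F/II-3 un I-1×I-2: FF|Ff
⇒ F over [I-1,I-2,II-1,II-2,II-3]: 25 consistent
N/I-1 aff ·: nn
N/I-2 un ·: NN|Nn
N/II-1 un I-1×I-2: Nn
N/II-2 un I-1×I-2: Nn
N/II-3 un I-1×I-2: Nn
⇒ N over [I-1,I-2,II-1,II-2,II-3]: 2 consistent
T/I-1 un ·: TT|Tt
T/I-2 un ·: TT|Tt
T/II-1 un I-1×I-2: TT|Tt
T/II-2 un I-1×I-2: TT|Tt
T/II-3 un I-1×I-2: TT|Tt
⇒ T over [I-1,I-2,II-1,II-2,II-3]: 25 consistent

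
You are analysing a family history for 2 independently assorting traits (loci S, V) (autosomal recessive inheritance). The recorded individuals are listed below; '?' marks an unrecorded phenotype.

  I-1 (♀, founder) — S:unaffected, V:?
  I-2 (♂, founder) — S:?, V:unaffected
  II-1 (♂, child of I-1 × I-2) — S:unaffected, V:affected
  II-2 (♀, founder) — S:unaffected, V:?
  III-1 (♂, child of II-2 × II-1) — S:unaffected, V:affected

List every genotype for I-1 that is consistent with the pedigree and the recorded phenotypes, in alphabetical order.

S/I-1 un ·: SS|Ss
S/I-2 ? ·: SS|Ss|ss
S/II-1 un I-1×I-2: SS|Ss
S/II-2 un ·: SS|Ss
S/III-1 un II-2×II-1: SS|Ss
⇒ S over [I-1,I-2,II-1,II-2,III-1]: 32 consistent
V/I-1 ? ·: Vv|vv
V/I-2 un ·: Vv
V/II-1 aff I-1×I-2: vv
V/II-2 ? ·: Vv|vv
V/III-1 aff II-2×II-1: vv
⇒ V over [I-1,I-2,II-1,II-2,III-1]: 4 consistent

I-1 ∈ {SS Vv, SS vv, Ss Vv, Ss vv}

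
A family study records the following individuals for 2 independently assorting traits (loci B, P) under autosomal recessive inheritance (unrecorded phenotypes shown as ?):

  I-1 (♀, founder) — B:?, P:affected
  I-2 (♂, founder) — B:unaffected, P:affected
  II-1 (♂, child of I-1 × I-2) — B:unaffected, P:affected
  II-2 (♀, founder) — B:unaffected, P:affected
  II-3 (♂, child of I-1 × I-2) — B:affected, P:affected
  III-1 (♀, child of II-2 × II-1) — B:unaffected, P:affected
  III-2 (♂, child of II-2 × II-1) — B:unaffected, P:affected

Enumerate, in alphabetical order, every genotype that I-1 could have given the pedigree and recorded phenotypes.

B/I-1 ? ·: Bb|bb
B/I-2 un ·: Bb
B/II-1 un I-1×I-2: BB|Bb
B/II-2 un ·: BB|Bb
B/II-3 aff I-1×I-2: bb
B/III-1 un II-2×II-1: BB|Bb
B/III-2 un II-2×II-1: BB|Bb
⇒ B over [I-1,I-2,II-1,II-2,II-3,III-1,III-2]: 21 consistent
P/I-1 aff ·: pp
P/I-2 aff ·: pp
P/II-1 aff I-1×I-2: pp
P/II-2 aff ·: pp
P/II-3 aff I-1×I-2: pp
P/III-1 aff II-2×II-1: pp
P/III-2 aff II-2×II-1: pp
⇒ P over [I-1,I-2,II-1,II-2,II-3,III-1,III-2]: 1 consistent

I-1 ∈ {Bb pp, bb pp}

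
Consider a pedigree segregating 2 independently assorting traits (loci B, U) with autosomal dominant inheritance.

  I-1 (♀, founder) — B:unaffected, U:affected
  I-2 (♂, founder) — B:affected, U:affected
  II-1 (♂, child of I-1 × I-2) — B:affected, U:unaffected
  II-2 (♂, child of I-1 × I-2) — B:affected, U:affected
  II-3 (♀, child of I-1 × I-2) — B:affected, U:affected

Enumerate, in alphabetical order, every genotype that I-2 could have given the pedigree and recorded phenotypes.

I-2 ∈ {BB Uu, Bb Uu}

B/I-1 un ·: bb
B/I-2 aff ·: Bb|BB
B/II-1 aff I-1×I-2: Bb
B/II-2 aff I-1×I-2: Bb
B/II-3 aff I-1×I-2: Bb
⇒ B over [I-1,I-2,II-1,II-2,II-3]: 2 consistent
U/I-1 aff ·: Uu
U/I-2 aff ·: Uu
U/II-1 un I-1×I-2: uu
U/II-2 aff I-1×I-2: Uu|UU
U/II-3 aff I-1×I-2: Uu|UU
⇒ U over [I-1,I-2,II-1,II-2,II-3]: 4 consistent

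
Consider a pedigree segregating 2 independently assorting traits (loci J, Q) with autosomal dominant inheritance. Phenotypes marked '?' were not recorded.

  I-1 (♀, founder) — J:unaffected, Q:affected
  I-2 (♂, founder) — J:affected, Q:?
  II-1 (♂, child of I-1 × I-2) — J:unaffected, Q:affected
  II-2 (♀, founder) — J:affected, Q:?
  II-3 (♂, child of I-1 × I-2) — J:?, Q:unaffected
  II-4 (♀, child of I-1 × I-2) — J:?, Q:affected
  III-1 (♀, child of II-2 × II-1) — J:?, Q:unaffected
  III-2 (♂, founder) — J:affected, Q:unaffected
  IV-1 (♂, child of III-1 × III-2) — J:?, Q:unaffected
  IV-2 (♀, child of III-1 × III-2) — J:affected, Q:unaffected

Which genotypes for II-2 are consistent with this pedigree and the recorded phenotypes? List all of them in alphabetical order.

J/I-1 un ·: jj
J/I-2 aff ·: Jj
J/II-1 un I-1×I-2: jj
J/II-2 aff ·: Jj|JJ
J/II-3 ? I-1×I-2: jj|Jj
J/II-4 ? I-1×I-2: jj|Jj
J/III-1 ? II-2×II-1: jj|Jj
J/III-2 aff ·: Jj|JJ
J/IV-1 ? III-1×III-2: jj|Jj|JJ
J/IV-2 aff III-1×III-2: Jj|JJ
⇒ J over [I-1,I-2,II-1,II-2,II-3,II-4,III-1,III-2,IV-1,IV-2]: 92 consistent
Q/I-1 aff ·: Qq
Q/I-2 ? ·: qq|Qq
Q/II-1 aff I-1×I-2: Qq
Q/II-2 ? ·: qq|Qq
Q/II-3 un I-1×I-2: qq
Q/II-4 aff I-1×I-2: Qq|QQ
Q/III-1 un II-2×II-1: qq
Q/III-2 un ·: qq
Q/IV-1 un III-1×III-2: qq
Q/IV-2 un III-1×III-2: qq
⇒ Q over [I-1,I-2,II-1,II-2,II-3,II-4,III-1,III-2,IV-1,IV-2]: 6 consistent

II-2 ∈ {JJ Qq, JJ qq, Jj Qq, Jj qq}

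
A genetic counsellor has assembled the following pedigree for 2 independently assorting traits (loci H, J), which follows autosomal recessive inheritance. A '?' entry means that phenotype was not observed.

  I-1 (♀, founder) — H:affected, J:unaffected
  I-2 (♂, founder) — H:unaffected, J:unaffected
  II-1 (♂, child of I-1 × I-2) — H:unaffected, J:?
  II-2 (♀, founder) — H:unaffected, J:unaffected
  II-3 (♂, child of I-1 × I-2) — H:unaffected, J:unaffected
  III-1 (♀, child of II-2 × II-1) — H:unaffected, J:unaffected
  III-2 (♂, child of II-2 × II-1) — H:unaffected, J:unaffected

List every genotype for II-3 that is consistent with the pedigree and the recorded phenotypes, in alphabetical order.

H/I-1 aff ·: hh
H/I-2 un ·: HH|Hh
H/II-1 un I-1×I-2: Hh
H/II-2 un ·: HH|Hh
H/II-3 un I-1×I-2: Hh
H/III-1 un II-2×II-1: HH|Hh
H/III-2 un II-2×II-1: HH|Hh
⇒ H over [I-1,I-2,II-1,II-2,II-3,III-1,III-2]: 16 consistent
J/I-1 un ·: JJ|Jj
J/I-2 un ·: JJ|Jj
J/II-1 ? I-1×I-2: JJ|Jj|jj
J/II-2 un ·: JJ|Jj
J/II-3 un I-1×I-2: JJ|Jj
J/III-1 un II-2×II-1: JJ|Jj
J/III-2 un II-2×II-1: JJ|Jj
⇒ J over [I-1,I-2,II-1,II-2,II-3,III-1,III-2]: 87 consistent

II-3 ∈ {Hh JJ, Hh Jj}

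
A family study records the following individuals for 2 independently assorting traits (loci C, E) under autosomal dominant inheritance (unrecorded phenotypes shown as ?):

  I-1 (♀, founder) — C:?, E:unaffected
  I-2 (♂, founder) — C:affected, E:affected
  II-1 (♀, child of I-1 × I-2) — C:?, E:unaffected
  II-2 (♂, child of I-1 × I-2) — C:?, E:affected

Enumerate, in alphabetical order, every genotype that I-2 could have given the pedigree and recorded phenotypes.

I-2 ∈ {CC Ee, Cc Ee}

C/I-1 ? ·: cc|Cc|CC
C/I-2 aff ·: Cc|CC
C/II-1 ? I-1×I-2: cc|Cc|CC
C/II-2 ? I-1×I-2: cc|Cc|CC
⇒ C over [I-1,I-2,II-1,II-2]: 23 consistent
E/I-1 un ·: ee
E/I-2 aff ·: Ee
E/II-1 un I-1×I-2: ee
E/II-2 aff I-1×I-2: Ee
⇒ E over [I-1,I-2,II-1,II-2]: 1 consistent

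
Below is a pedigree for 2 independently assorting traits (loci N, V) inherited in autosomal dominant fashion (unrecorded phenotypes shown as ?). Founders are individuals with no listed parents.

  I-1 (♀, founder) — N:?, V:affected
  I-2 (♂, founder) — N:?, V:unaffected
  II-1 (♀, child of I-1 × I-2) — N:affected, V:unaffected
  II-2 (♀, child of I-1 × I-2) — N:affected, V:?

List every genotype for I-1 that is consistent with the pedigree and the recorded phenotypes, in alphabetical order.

I-1 ∈ {NN Vv, Nn Vv, nn Vv}

N/I-1 ? ·: nn|Nn|NN
N/I-2 ? ·: nn|Nn|NN
N/II-1 aff I-1×I-2: Nn|NN
N/II-2 aff I-1×I-2: Nn|NN
⇒ N over [I-1,I-2,II-1,II-2]: 17 consistent
V/I-1 aff ·: Vv
V/I-2 un ·: vv
V/II-1 un I-1×I-2: vv
V/II-2 ? I-1×I-2: vv|Vv
⇒ V over [I-1,I-2,II-1,II-2]: 2 consistent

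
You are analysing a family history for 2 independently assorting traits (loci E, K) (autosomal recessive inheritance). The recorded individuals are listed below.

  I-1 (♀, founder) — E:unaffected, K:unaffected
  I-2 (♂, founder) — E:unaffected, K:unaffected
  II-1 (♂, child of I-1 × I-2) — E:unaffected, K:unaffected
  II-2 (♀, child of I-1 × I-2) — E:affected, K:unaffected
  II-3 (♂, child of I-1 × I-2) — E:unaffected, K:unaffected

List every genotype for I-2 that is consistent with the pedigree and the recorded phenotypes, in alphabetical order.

E/I-1 un ·: Ee
E/I-2 un ·: Ee
E/II-1 un I-1×I-2: EE|Ee
E/II-2 aff I-1×I-2: ee
E/II-3 un I-1×I-2: EE|Ee
⇒ E over [I-1,I-2,II-1,II-2,II-3]: 4 consistent
K/I-1 un ·: KK|Kk
K/I-2 un ·: KK|Kk
K/II-1 un I-1×I-2: KK|Kk
K/II-2 un I-1×I-2: KK|Kk
K/II-3 un I-1×I-2: KK|Kk
⇒ K over [I-1,I-2,II-1,II-2,II-3]: 25 consistent

I-2 ∈ {Ee KK, Ee Kk}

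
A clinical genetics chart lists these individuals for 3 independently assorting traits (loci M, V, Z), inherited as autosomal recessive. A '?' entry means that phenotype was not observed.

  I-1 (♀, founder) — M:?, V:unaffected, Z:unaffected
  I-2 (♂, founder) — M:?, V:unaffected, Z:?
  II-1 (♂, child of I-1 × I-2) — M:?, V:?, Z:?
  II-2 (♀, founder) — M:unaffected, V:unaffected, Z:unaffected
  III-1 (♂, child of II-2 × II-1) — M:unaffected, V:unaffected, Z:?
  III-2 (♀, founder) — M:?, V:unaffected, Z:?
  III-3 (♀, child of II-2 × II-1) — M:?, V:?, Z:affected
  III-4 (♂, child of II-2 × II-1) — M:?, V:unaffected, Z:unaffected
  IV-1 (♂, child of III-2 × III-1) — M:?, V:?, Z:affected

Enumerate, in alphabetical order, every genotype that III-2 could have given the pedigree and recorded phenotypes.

III-2 ∈ {MM VV Zz, MM VV zz, MM Vv Zz, MM Vv zz, Mm VV Zz, Mm VV zz, Mm Vv Zz, Mm Vv zz, mm VV Zz, mm VV zz, mm Vv Zz, mm Vv zz}

M/I-1 ? ·: MM|Mm|mm
M/I-2 ? ·: MM|Mm|mm
M/II-1 ? I-1×I-2: MM|Mm|mm
M/II-2 un ·: MM|Mm
M/III-1 un II-2×II-1: MM|Mm
M/III-2 ? ·: MM|Mm|mm
M/III-3 ? II-2×II-1: MM|Mm|mm
M/III-4 ? II-2×II-1: MM|Mm|mm
M/IV-1 ? III-2×III-1: MM|Mm|mm
⇒ M over [I-1,I-2,II-1,II-2,III-1,III-2,III-3,III-4,IV-1]: 1333 consistent
V/I-1 un ·: VV|Vv
V/I-2 un ·: VV|Vv
V/II-1 ? I-1×I-2: VV|Vv|vv
V/II-2 un ·: VV|Vv
V/III-1 un II-2×II-1: VV|Vv
V/III-2 un ·: VV|Vv
V/III-3 ? II-2×II-1: VV|Vv|vv
V/III-4 un II-2×II-1: VV|Vv
V/IV-1 ? III-2×III-1: VV|Vv|vv
⇒ V over [I-1,I-2,II-1,II-2,III-1,III-2,III-3,III-4,IV-1]: 395 consistent
Z/I-1 un ·: ZZ|Zz
Z/I-2 ? ·: ZZ|Zz|zz
Z/II-1 ? I-1×I-2: Zz|zz
Z/II-2 un ·: Zz
Z/III-1 ? II-2×II-1: Zz|zz
Z/III-2 ? ·: Zz|zz
Z/III-3 aff II-2×II-1: zz
Z/III-4 un II-2×II-1: ZZ|Zz
Z/IV-1 aff III-2×III-1: zz
⇒ Z over [I-1,I-2,II-1,II-2,III-1,III-2,III-3,III-4,IV-1]: 48 consistent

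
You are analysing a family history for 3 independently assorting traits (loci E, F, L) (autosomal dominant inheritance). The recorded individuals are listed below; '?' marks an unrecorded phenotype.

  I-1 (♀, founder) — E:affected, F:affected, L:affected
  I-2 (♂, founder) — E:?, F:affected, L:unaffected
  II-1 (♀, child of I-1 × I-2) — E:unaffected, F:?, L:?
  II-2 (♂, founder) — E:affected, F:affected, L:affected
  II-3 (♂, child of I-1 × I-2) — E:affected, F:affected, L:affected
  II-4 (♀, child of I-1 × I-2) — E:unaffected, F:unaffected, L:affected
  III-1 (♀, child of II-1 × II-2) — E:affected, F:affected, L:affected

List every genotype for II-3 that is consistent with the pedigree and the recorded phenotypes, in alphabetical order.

E/I-1 aff ·: Ee
E/I-2 ? ·: ee|Ee
E/II-1 un I-1×I-2: ee
E/II-2 aff ·: Ee|EE
E/II-3 aff I-1×I-2: Ee|EE
E/II-4 un I-1×I-2: ee
E/III-1 aff II-1×II-2: Ee
⇒ E over [I-1,I-2,II-1,II-2,II-3,II-4,III-1]: 6 consistent
F/I-1 aff ·: Ff
F/I-2 aff ·: Ff
F/II-1 ? I-1×I-2: ff|Ff|FF
F/II-2 aff ·: Ff|FF
F/II-3 aff I-1×I-2: Ff|FF
F/II-4 un I-1×I-2: ff
F/III-1 aff II-1×II-2: Ff|FF
⇒ F over [I-1,I-2,II-1,II-2,II-3,II-4,III-1]: 18 consistent
L/I-1 aff ·: Ll|LL
L/I-2 un ·: ll
L/II-1 ? I-1×I-2: ll|Ll
L/II-2 aff ·: Ll|LL
L/II-3 aff I-1×I-2: Ll
L/II-4 aff I-1×I-2: Ll
L/III-1 aff II-1×II-2: Ll|LL
⇒ L over [I-1,I-2,II-1,II-2,II-3,II-4,III-1]: 10 consistent

II-3 ∈ {EE FF Ll, EE Ff Ll, Ee FF Ll, Ee Ff Ll}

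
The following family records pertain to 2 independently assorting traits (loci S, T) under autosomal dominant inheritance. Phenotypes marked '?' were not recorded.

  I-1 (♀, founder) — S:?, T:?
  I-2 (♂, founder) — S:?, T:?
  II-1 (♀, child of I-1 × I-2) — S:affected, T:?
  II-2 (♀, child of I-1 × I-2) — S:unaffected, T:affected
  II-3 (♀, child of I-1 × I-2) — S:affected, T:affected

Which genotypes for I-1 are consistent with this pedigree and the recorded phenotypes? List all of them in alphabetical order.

I-1 ∈ {Ss TT, Ss Tt, Ss tt, ss TT, ss Tt, ss tt}

S/I-1 ? ·: ss|Ss
S/I-2 ? ·: ss|Ss
S/II-1 aff I-1×I-2: Ss|SS
S/II-2 un I-1×I-2: ss
S/II-3 aff I-1×I-2: Ss|SS
⇒ S over [I-1,I-2,II-1,II-2,II-3]: 6 consistent
T/I-1 ? ·: tt|Tt|TT
T/I-2 ? ·: tt|Tt|TT
T/II-1 ? I-1×I-2: tt|Tt|TT
T/II-2 aff I-1×I-2: Tt|TT
T/II-3 aff I-1×I-2: Tt|TT
⇒ T over [I-1,I-2,II-1,II-2,II-3]: 35 consistent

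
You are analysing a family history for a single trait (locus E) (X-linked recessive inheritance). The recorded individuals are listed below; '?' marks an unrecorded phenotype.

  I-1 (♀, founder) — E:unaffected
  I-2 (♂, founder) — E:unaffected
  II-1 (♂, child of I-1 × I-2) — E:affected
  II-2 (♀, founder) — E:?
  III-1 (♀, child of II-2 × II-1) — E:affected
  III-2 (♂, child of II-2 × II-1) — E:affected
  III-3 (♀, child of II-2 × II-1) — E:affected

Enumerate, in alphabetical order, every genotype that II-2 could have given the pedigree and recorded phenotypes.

E/I-1 un ·: X^EX^e
E/I-2 un ·: X^EY
E/II-1 aff I-1×I-2: X^eY
E/II-2 ? ·: X^EX^e|X^eX^e
E/III-1 aff II-2×II-1: X^eX^e
E/III-2 aff II-2×II-1: X^eY
E/III-3 aff II-2×II-1: X^eX^e
⇒ E over [I-1,I-2,II-1,II-2,III-1,III-2,III-3]: 2 consistent

II-2 ∈ {X^EX^e, X^eX^e}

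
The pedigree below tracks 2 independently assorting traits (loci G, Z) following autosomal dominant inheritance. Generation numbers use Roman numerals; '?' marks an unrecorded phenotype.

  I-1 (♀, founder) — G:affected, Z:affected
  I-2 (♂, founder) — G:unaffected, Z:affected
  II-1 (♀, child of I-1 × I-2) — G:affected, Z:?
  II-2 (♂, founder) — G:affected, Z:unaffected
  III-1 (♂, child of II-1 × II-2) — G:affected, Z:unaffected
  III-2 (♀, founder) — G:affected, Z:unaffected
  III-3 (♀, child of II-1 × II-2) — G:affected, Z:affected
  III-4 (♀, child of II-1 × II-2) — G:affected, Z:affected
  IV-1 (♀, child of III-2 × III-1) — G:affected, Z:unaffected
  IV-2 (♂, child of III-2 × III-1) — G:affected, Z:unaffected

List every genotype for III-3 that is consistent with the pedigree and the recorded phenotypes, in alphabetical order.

G/I-1 aff ·: Gg|GG
G/I-2 un ·: gg
G/II-1 aff I-1×I-2: Gg
G/II-2 aff ·: Gg|GG
G/III-1 aff II-1×II-2: Gg|GG
G/III-2 aff ·: Gg|GG
G/III-3 aff II-1×II-2: Gg|GG
G/III-4 aff II-1×II-2: Gg|GG
G/IV-1 aff III-2×III-1: Gg|GG
G/IV-2 aff III-2×III-1: Gg|GG
⇒ G over [I-1,I-2,II-1,II-2,III-1,III-2,III-3,III-4,IV-1,IV-2]: 208 consistent
Z/I-1 aff ·: Zz|ZZ
Z/I-2 aff ·: Zz|ZZ
Z/II-1 ? I-1×I-2: Zz
Z/II-2 un ·: zz
Z/III-1 un II-1×II-2: zz
Z/III-2 un ·: zz
Z/III-3 aff II-1×II-2: Zz
Z/III-4 aff II-1×II-2: Zz
Z/IV-1 un III-2×III-1: zz
Z/IV-2 un III-2×III-1: zz
⇒ Z over [I-1,I-2,II-1,II-2,III-1,III-2,III-3,III-4,IV-1,IV-2]: 3 consistent

III-3 ∈ {GG Zz, Gg Zz}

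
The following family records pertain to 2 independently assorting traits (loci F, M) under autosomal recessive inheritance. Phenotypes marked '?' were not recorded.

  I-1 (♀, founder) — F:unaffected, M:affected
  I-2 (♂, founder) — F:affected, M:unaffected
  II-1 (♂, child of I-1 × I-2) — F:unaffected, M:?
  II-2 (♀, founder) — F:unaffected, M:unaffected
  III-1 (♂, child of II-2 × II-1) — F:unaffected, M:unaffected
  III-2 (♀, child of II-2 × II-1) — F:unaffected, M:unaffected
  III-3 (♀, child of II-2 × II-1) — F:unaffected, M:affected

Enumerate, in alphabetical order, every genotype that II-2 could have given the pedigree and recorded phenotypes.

II-2 ∈ {FF Mm, Ff Mm}

F/I-1 un ·: FF|Ff
F/I-2 aff ·: ff
F/II-1 un I-1×I-2: Ff
F/II-2 un ·: FF|Ff
F/III-1 un II-2×II-1: FF|Ff
F/III-2 un II-2×II-1: FF|Ff
F/III-3 un II-2×II-1: FF|Ff
⇒ F over [I-1,I-2,II-1,II-2,III-1,III-2,III-3]: 32 consistent
M/I-1 aff ·: mm
M/I-2 un ·: MM|Mm
M/II-1 ? I-1×I-2: Mm|mm
M/II-2 un ·: Mm
M/III-1 un II-2×II-1: MM|Mm
M/III-2 un II-2×II-1: MM|Mm
M/III-3 aff II-2×II-1: mm
⇒ M over [I-1,I-2,II-1,II-2,III-1,III-2,III-3]: 9 consistent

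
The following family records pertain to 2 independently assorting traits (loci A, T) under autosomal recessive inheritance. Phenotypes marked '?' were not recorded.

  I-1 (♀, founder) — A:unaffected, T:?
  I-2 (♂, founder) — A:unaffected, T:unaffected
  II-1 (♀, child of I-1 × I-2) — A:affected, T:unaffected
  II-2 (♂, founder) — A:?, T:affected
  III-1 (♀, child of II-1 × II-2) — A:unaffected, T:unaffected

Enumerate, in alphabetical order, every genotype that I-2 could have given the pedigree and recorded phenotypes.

I-2 ∈ {Aa TT, Aa Tt}

A/I-1 un ·: Aa
A/I-2 un ·: Aa
A/II-1 aff I-1×I-2: aa
A/II-2 ? ·: AA|Aa
A/III-1 un II-1×II-2: Aa
⇒ A over [I-1,I-2,II-1,II-2,III-1]: 2 consistent
T/I-1 ? ·: TT|Tt|tt
T/I-2 un ·: TT|Tt
T/II-1 un I-1×I-2: TT|Tt
T/II-2 aff ·: tt
T/III-1 un II-1×II-2: Tt
⇒ T over [I-1,I-2,II-1,II-2,III-1]: 9 consistent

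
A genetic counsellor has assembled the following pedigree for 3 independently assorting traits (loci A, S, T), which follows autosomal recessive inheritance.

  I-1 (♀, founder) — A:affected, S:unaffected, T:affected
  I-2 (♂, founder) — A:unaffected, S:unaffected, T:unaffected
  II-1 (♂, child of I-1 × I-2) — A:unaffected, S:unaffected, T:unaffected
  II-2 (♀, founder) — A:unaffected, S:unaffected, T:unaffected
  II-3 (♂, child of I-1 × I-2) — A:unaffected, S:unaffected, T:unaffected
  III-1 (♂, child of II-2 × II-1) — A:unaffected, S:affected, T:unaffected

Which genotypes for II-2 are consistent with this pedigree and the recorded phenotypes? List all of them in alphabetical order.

II-2 ∈ {AA Ss TT, AA Ss Tt, Aa Ss TT, Aa Ss Tt}

A/I-1 aff ·: aa
A/I-2 un ·: AA|Aa
A/II-1 un I-1×I-2: Aa
A/II-2 un ·: AA|Aa
A/II-3 un I-1×I-2: Aa
A/III-1 un II-2×II-1: AA|Aa
⇒ A over [I-1,I-2,II-1,II-2,II-3,III-1]: 8 consistent
S/I-1 un ·: SS|Ss
S/I-2 un ·: SS|Ss
S/II-1 un I-1×I-2: Ss
S/II-2 un ·: Ss
S/II-3 un I-1×I-2: SS|Ss
S/III-1 aff II-2×II-1: ss
⇒ S over [I-1,I-2,II-1,II-2,II-3,III-1]: 6 consistent
T/I-1 aff ·: tt
T/I-2 un ·: TT|Tt
T/II-1 un I-1×I-2: Tt
T/II-2 un ·: TT|Tt
T/II-3 un I-1×I-2: Tt
T/III-1 un II-2×II-1: TT|Tt
⇒ T over [I-1,I-2,II-1,II-2,II-3,III-1]: 8 consistent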